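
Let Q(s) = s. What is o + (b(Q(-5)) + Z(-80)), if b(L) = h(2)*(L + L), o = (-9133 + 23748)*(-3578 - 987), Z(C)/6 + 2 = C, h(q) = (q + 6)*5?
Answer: -66718367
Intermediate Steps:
h(q) = 30 + 5*q (h(q) = (6 + q)*5 = 30 + 5*q)
Z(C) = -12 + 6*C
o = -66717475 (o = 14615*(-4565) = -66717475)
b(L) = 80*L (b(L) = (30 + 5*2)*(L + L) = (30 + 10)*(2*L) = 40*(2*L) = 80*L)
o + (b(Q(-5)) + Z(-80)) = -66717475 + (80*(-5) + (-12 + 6*(-80))) = -66717475 + (-400 + (-12 - 480)) = -66717475 + (-400 - 492) = -66717475 - 892 = -66718367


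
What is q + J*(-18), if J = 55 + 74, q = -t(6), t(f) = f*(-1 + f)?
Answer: -2352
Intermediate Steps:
q = -30 (q = -6*(-1 + 6) = -6*5 = -1*30 = -30)
J = 129
q + J*(-18) = -30 + 129*(-18) = -30 - 2322 = -2352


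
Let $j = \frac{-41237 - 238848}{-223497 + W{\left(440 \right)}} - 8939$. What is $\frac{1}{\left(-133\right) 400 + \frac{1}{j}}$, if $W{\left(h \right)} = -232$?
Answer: $- \frac{1999633446}{106380499550929} \approx -1.8797 \cdot 10^{-5}$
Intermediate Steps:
$j = - \frac{1999633446}{223729}$ ($j = \frac{-41237 - 238848}{-223497 - 232} - 8939 = - \frac{280085}{-223729} - 8939 = \left(-280085\right) \left(- \frac{1}{223729}\right) - 8939 = \frac{280085}{223729} - 8939 = - \frac{1999633446}{223729} \approx -8937.8$)
$\frac{1}{\left(-133\right) 400 + \frac{1}{j}} = \frac{1}{\left(-133\right) 400 + \frac{1}{- \frac{1999633446}{223729}}} = \frac{1}{-53200 - \frac{223729}{1999633446}} = \frac{1}{- \frac{106380499550929}{1999633446}} = - \frac{1999633446}{106380499550929}$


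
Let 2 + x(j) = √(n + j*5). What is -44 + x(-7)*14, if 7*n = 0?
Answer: -72 + 14*I*√35 ≈ -72.0 + 82.825*I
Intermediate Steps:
n = 0 (n = (⅐)*0 = 0)
x(j) = -2 + √5*√j (x(j) = -2 + √(0 + j*5) = -2 + √(0 + 5*j) = -2 + √(5*j) = -2 + √5*√j)
-44 + x(-7)*14 = -44 + (-2 + √5*√(-7))*14 = -44 + (-2 + √5*(I*√7))*14 = -44 + (-2 + I*√35)*14 = -44 + (-28 + 14*I*√35) = -72 + 14*I*√35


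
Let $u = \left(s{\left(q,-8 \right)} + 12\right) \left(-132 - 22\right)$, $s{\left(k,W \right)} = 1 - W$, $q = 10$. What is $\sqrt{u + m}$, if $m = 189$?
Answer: $i \sqrt{3045} \approx 55.182 i$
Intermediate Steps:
$u = -3234$ ($u = \left(\left(1 - -8\right) + 12\right) \left(-132 - 22\right) = \left(\left(1 + 8\right) + 12\right) \left(-154\right) = \left(9 + 12\right) \left(-154\right) = 21 \left(-154\right) = -3234$)
$\sqrt{u + m} = \sqrt{-3234 + 189} = \sqrt{-3045} = i \sqrt{3045}$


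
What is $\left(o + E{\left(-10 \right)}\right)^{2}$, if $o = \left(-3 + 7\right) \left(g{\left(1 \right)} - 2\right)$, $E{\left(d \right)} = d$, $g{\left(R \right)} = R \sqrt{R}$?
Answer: $196$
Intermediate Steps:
$g{\left(R \right)} = R^{\frac{3}{2}}$
$o = -4$ ($o = \left(-3 + 7\right) \left(1^{\frac{3}{2}} - 2\right) = 4 \left(1 - 2\right) = 4 \left(-1\right) = -4$)
$\left(o + E{\left(-10 \right)}\right)^{2} = \left(-4 - 10\right)^{2} = \left(-14\right)^{2} = 196$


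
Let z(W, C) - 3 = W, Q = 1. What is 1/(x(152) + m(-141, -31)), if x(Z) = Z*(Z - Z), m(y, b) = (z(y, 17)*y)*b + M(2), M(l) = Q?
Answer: -1/603197 ≈ -1.6578e-6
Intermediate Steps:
z(W, C) = 3 + W
M(l) = 1
m(y, b) = 1 + b*y*(3 + y) (m(y, b) = ((3 + y)*y)*b + 1 = (y*(3 + y))*b + 1 = b*y*(3 + y) + 1 = 1 + b*y*(3 + y))
x(Z) = 0 (x(Z) = Z*0 = 0)
1/(x(152) + m(-141, -31)) = 1/(0 + (1 - 31*(-141)*(3 - 141))) = 1/(0 + (1 - 31*(-141)*(-138))) = 1/(0 + (1 - 603198)) = 1/(0 - 603197) = 1/(-603197) = -1/603197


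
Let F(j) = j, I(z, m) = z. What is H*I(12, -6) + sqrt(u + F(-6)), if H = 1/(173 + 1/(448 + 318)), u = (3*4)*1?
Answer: 3064/44173 + sqrt(6) ≈ 2.5189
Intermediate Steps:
u = 12 (u = 12*1 = 12)
H = 766/132519 (H = 1/(173 + 1/766) = 1/(132519/766) = 766/132519 ≈ 0.0057803)
H*I(12, -6) + sqrt(u + F(-6)) = (766/132519)*12 + sqrt(12 - 6) = 3064/44173 + sqrt(6)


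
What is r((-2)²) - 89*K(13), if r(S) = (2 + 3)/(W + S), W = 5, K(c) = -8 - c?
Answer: 16826/9 ≈ 1869.6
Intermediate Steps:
r(S) = 5/(5 + S) (r(S) = (2 + 3)/(5 + S) = 5/(5 + S))
r((-2)²) - 89*K(13) = 5/(5 + (-2)²) - 89*(-8 - 1*13) = 5/(5 + 4) - 89*(-8 - 13) = 5/9 - 89*(-21) = 5*(⅑) + 1869 = 5/9 + 1869 = 16826/9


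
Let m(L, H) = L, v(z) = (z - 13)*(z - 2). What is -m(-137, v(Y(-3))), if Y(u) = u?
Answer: 137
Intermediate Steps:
v(z) = (-13 + z)*(-2 + z)
-m(-137, v(Y(-3))) = -1*(-137) = 137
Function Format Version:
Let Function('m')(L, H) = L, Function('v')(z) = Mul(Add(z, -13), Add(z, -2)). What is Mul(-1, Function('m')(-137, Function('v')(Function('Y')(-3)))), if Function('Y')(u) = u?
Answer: 137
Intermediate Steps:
Function('v')(z) = Mul(Add(-13, z), Add(-2, z))
Mul(-1, Function('m')(-137, Function('v')(Function('Y')(-3)))) = Mul(-1, -137) = 137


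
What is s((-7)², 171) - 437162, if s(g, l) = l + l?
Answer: -436820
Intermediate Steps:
s(g, l) = 2*l
s((-7)², 171) - 437162 = 2*171 - 437162 = 342 - 437162 = -436820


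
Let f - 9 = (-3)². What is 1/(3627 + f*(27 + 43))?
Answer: 1/4887 ≈ 0.00020462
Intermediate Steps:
f = 18 (f = 9 + (-3)² = 9 + 9 = 18)
1/(3627 + f*(27 + 43)) = 1/(3627 + 18*(27 + 43)) = 1/(3627 + 18*70) = 1/(3627 + 1260) = 1/4887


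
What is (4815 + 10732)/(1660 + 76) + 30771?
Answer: 7633429/248 ≈ 30780.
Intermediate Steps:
(4815 + 10732)/(1660 + 76) + 30771 = 15547/1736 + 30771 = 15547*(1/1736) + 30771 = 2221/248 + 30771 = 7633429/248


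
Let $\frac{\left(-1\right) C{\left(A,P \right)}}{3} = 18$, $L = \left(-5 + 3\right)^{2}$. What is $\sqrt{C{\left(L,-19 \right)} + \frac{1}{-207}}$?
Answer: $\frac{i \sqrt{257117}}{69} \approx 7.3488 i$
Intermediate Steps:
$L = 4$ ($L = \left(-2\right)^{2} = 4$)
$C{\left(A,P \right)} = -54$ ($C{\left(A,P \right)} = \left(-3\right) 18 = -54$)
$\sqrt{C{\left(L,-19 \right)} + \frac{1}{-207}} = \sqrt{-54 + \frac{1}{-207}} = \sqrt{-54 - \frac{1}{207}} = \sqrt{- \frac{11179}{207}} = \frac{i \sqrt{257117}}{69}$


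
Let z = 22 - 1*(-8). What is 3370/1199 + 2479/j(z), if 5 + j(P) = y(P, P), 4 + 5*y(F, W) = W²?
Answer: 265625/15587 ≈ 17.041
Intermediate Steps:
z = 30 (z = 22 + 8 = 30)
y(F, W) = -⅘ + W²/5
j(P) = -29/5 + P²/5 (j(P) = -5 + (-⅘ + P²/5) = -29/5 + P²/5)
3370/1199 + 2479/j(z) = 3370/1199 + 2479/(-29/5 + (⅕)*30²) = 3370*(1/1199) + 2479/(-29/5 + (⅕)*900) = 3370/1199 + 2479/(-29/5 + 180) = 3370/1199 + 2479/(871/5) = 3370/1199 + 2479*(5/871) = 3370/1199 + 185/13 = 265625/15587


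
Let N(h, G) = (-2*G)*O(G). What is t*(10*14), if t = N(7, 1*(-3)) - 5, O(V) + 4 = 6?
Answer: 980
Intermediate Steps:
O(V) = 2 (O(V) = -4 + 6 = 2)
N(h, G) = -4*G (N(h, G) = -2*G*2 = -4*G)
t = 7 (t = -4*(-3) - 5 = 12 - 5 = 7)
t*(10*14) = 7*(10*14) = 7*140 = 980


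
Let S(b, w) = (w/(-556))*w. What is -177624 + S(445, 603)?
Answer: -99122553/556 ≈ -1.7828e+5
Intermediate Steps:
S(b, w) = -w**2/556 (S(b, w) = (w*(-1/556))*w = (-w/556)*w = -w**2/556)
-177624 + S(445, 603) = -177624 - 1/556*603**2 = -177624 - 1/556*363609 = -177624 - 363609/556 = -99122553/556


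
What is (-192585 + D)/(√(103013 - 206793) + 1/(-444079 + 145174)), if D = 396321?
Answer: -60897709080/9272140974814501 - 36405259465114800*I*√25945/9272140974814501 ≈ -6.5678e-6 - 632.43*I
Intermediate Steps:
(-192585 + D)/(√(103013 - 206793) + 1/(-444079 + 145174)) = (-192585 + 396321)/(√(103013 - 206793) + 1/(-444079 + 145174)) = 203736/(√(-103780) + 1/(-298905)) = 203736/(2*I*√25945 - 1/298905) = 203736/(-1/298905 + 2*I*√25945)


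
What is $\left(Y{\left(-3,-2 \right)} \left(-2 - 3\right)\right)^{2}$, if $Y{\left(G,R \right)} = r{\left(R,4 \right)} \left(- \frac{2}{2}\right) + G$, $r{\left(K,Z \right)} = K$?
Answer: $25$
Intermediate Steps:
$Y{\left(G,R \right)} = G - R$ ($Y{\left(G,R \right)} = R \left(- \frac{2}{2}\right) + G = R \left(\left(-2\right) \frac{1}{2}\right) + G = R \left(-1\right) + G = - R + G = G - R$)
$\left(Y{\left(-3,-2 \right)} \left(-2 - 3\right)\right)^{2} = \left(\left(-3 - -2\right) \left(-2 - 3\right)\right)^{2} = \left(\left(-3 + 2\right) \left(-5\right)\right)^{2} = \left(\left(-1\right) \left(-5\right)\right)^{2} = 5^{2} = 25$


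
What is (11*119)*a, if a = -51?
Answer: -66759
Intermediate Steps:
(11*119)*a = (11*119)*(-51) = 1309*(-51) = -66759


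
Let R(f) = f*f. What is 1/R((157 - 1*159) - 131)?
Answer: 1/17689 ≈ 5.6532e-5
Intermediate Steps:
R(f) = f²
1/R((157 - 1*159) - 131) = 1/(((157 - 1*159) - 131)²) = 1/(((157 - 159) - 131)²) = 1/((-2 - 131)²) = 1/((-133)²) = 1/17689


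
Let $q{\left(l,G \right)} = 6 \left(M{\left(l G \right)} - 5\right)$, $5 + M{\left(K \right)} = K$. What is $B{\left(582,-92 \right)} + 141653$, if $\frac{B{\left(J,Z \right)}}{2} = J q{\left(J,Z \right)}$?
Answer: $-373879483$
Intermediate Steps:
$M{\left(K \right)} = -5 + K$
$q{\left(l,G \right)} = -60 + 6 G l$ ($q{\left(l,G \right)} = 6 \left(\left(-5 + l G\right) - 5\right) = 6 \left(\left(-5 + G l\right) - 5\right) = 6 \left(-10 + G l\right) = -60 + 6 G l$)
$B{\left(J,Z \right)} = 2 J \left(-60 + 6 J Z\right)$ ($B{\left(J,Z \right)} = 2 J \left(-60 + 6 Z J\right) = 2 J \left(-60 + 6 J Z\right)$)
$B{\left(582,-92 \right)} + 141653 = 12 \cdot 582 \left(-10 + 582 \left(-92\right)\right) + 141653 = 12 \cdot 582 \left(-10 - 53544\right) + 141653 = 12 \cdot 582 \left(-53554\right) + 141653 = -374021136 + 141653 = -373879483$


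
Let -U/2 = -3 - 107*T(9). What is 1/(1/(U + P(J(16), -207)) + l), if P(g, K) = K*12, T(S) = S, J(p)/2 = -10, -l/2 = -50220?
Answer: 552/55442879 ≈ 9.9562e-6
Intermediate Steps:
l = 100440 (l = -2*(-50220) = 100440)
J(p) = -20 (J(p) = 2*(-10) = -20)
P(g, K) = 12*K
U = 1932 (U = -2*(-3 - 107*9) = -2*(-3 - 963) = -2*(-966) = 1932)
1/(1/(U + P(J(16), -207)) + l) = 1/(1/(1932 + 12*(-207)) + 100440) = 1/(1/(1932 - 2484) + 100440) = 1/(1/(-552) + 100440) = 1/(-1/552 + 100440) = 1/(55442879/552) = 552/55442879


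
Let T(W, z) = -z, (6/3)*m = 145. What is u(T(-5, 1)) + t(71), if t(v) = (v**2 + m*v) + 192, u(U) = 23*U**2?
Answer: 20807/2 ≈ 10404.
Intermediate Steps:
m = 145/2 (m = (1/2)*145 = 145/2 ≈ 72.500)
t(v) = 192 + v**2 + 145*v/2 (t(v) = (v**2 + 145*v/2) + 192 = 192 + v**2 + 145*v/2)
u(T(-5, 1)) + t(71) = 23*(-1*1)**2 + (192 + 71**2 + (145/2)*71) = 23*(-1)**2 + (192 + 5041 + 10295/2) = 23*1 + 20761/2 = 23 + 20761/2 = 20807/2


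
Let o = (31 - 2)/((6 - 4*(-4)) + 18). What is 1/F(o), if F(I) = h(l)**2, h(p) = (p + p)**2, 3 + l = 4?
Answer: 1/16 ≈ 0.062500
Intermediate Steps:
l = 1 (l = -3 + 4 = 1)
h(p) = 4*p**2 (h(p) = (2*p)**2 = 4*p**2)
o = 29/40 (o = 29/((6 + 16) + 18) = 29/(22 + 18) = 29/40 ≈ 0.72500)
F(I) = 16 (F(I) = (4*1**2)**2 = (4*1)**2 = 4**2 = 16)
1/F(o) = 1/16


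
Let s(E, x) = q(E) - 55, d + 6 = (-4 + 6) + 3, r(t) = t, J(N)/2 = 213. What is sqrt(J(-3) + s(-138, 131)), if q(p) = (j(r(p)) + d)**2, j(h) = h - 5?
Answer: sqrt(21107) ≈ 145.28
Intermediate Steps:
J(N) = 426 (J(N) = 2*213 = 426)
j(h) = -5 + h
d = -1 (d = -6 + ((-4 + 6) + 3) = -6 + (2 + 3) = -6 + 5 = -1)
q(p) = (-6 + p)**2 (q(p) = ((-5 + p) - 1)**2 = (-6 + p)**2)
s(E, x) = -55 + (-6 + E)**2 (s(E, x) = (-6 + E)**2 - 55 = -55 + (-6 + E)**2)
sqrt(J(-3) + s(-138, 131)) = sqrt(426 + (-55 + (-6 - 138)**2)) = sqrt(426 + (-55 + (-144)**2)) = sqrt(426 + (-55 + 20736)) = sqrt(426 + 20681) = sqrt(21107)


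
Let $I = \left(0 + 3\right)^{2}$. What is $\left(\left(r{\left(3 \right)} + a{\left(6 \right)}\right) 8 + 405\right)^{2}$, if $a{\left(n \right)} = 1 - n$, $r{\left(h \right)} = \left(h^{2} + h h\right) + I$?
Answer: $337561$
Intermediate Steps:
$I = 9$ ($I = 3^{2} = 9$)
$r{\left(h \right)} = 9 + 2 h^{2}$ ($r{\left(h \right)} = \left(h^{2} + h h\right) + 9 = \left(h^{2} + h^{2}\right) + 9 = 2 h^{2} + 9 = 9 + 2 h^{2}$)
$\left(\left(r{\left(3 \right)} + a{\left(6 \right)}\right) 8 + 405\right)^{2} = \left(\left(\left(9 + 2 \cdot 3^{2}\right) + \left(1 - 6\right)\right) 8 + 405\right)^{2} = \left(\left(\left(9 + 2 \cdot 9\right) + \left(1 - 6\right)\right) 8 + 405\right)^{2} = \left(\left(\left(9 + 18\right) - 5\right) 8 + 405\right)^{2} = \left(\left(27 - 5\right) 8 + 405\right)^{2} = \left(22 \cdot 8 + 405\right)^{2} = \left(176 + 405\right)^{2} = 581^{2} = 337561$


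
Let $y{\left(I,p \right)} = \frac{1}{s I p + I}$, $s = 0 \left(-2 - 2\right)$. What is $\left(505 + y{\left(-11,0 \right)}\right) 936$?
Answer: $\frac{5198544}{11} \approx 4.726 \cdot 10^{5}$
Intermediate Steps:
$s = 0$ ($s = 0 \left(-4\right) = 0$)
$y{\left(I,p \right)} = \frac{1}{I}$ ($y{\left(I,p \right)} = \frac{1}{0 I p + I} = \frac{1}{0 p + I} = \frac{1}{0 + I} = \frac{1}{I}$)
$\left(505 + y{\left(-11,0 \right)}\right) 936 = \left(505 + \frac{1}{-11}\right) 936 = \left(505 - \frac{1}{11}\right) 936 = \frac{5554}{11} \cdot 936 = \frac{5198544}{11}$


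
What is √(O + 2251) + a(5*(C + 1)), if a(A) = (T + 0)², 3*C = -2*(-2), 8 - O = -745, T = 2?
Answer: 4 + 2*√751 ≈ 58.809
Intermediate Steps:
O = 753 (O = 8 - 1*(-745) = 8 + 745 = 753)
C = 4/3 (C = (-2*(-2))/3 = (⅓)*4 = 4/3 ≈ 1.3333)
a(A) = 4 (a(A) = (2 + 0)² = 2² = 4)
√(O + 2251) + a(5*(C + 1)) = √(753 + 2251) + 4 = √3004 + 4 = 2*√751 + 4 = 4 + 2*√751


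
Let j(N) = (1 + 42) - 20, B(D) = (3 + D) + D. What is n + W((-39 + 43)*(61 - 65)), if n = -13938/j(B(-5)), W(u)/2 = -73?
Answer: -752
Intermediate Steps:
W(u) = -146 (W(u) = 2*(-73) = -146)
B(D) = 3 + 2*D
j(N) = 23 (j(N) = 43 - 20 = 23)
n = -606 (n = -13938/23 = -1*606 = -606)
n + W((-39 + 43)*(61 - 65)) = -606 - 146 = -752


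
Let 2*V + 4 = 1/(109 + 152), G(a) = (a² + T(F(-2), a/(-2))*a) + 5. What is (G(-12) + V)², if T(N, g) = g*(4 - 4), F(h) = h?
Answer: 5888260225/272484 ≈ 21610.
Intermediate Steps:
T(N, g) = 0 (T(N, g) = g*0 = 0)
G(a) = 5 + a² (G(a) = (a² + 0*a) + 5 = (a² + 0) + 5 = a² + 5 = 5 + a²)
V = -1043/522 (V = -2 + 1/(2*(109 + 152)) = -2 + (½)/261 = -2 + (½)*(1/261) = -2 + 1/522 = -1043/522 ≈ -1.9981)
(G(-12) + V)² = ((5 + (-12)²) - 1043/522)² = ((5 + 144) - 1043/522)² = (149 - 1043/522)² = (76735/522)² = 5888260225/272484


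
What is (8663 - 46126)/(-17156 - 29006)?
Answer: 37463/46162 ≈ 0.81155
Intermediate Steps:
(8663 - 46126)/(-17156 - 29006) = -37463/(-46162) = -37463*(-1/46162) = 37463/46162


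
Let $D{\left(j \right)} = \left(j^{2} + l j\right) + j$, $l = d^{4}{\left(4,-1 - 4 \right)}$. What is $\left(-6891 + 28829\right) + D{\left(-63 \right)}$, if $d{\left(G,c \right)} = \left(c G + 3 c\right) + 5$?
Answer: $-51004156$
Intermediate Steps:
$d{\left(G,c \right)} = 5 + 3 c + G c$ ($d{\left(G,c \right)} = \left(G c + 3 c\right) + 5 = \left(3 c + G c\right) + 5 = 5 + 3 c + G c$)
$l = 810000$ ($l = \left(5 + 3 \left(-1 - 4\right) + 4 \left(-1 - 4\right)\right)^{4} = \left(5 + 3 \left(-5\right) + 4 \left(-5\right)\right)^{4} = \left(5 - 15 - 20\right)^{4} = \left(-30\right)^{4} = 810000$)
$D{\left(j \right)} = j^{2} + 810001 j$ ($D{\left(j \right)} = \left(j^{2} + 810000 j\right) + j = j^{2} + 810001 j$)
$\left(-6891 + 28829\right) + D{\left(-63 \right)} = \left(-6891 + 28829\right) - 63 \left(810001 - 63\right) = 21938 - 51026094 = -51004156$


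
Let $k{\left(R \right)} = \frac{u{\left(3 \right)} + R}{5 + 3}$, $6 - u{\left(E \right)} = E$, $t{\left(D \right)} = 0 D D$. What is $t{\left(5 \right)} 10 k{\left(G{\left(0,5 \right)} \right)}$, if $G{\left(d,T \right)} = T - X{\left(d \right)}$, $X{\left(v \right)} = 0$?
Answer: $0$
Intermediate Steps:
$t{\left(D \right)} = 0$ ($t{\left(D \right)} = 0 D = 0$)
$u{\left(E \right)} = 6 - E$
$G{\left(d,T \right)} = T$ ($G{\left(d,T \right)} = T - 0 = T + 0 = T$)
$k{\left(R \right)} = \frac{3}{8} + \frac{R}{8}$ ($k{\left(R \right)} = \frac{\left(6 - 3\right) + R}{5 + 3} = \frac{\left(6 - 3\right) + R}{8} = \left(3 + R\right) \frac{1}{8} = \frac{3}{8} + \frac{R}{8}$)
$t{\left(5 \right)} 10 k{\left(G{\left(0,5 \right)} \right)} = 0 \cdot 10 \left(\frac{3}{8} + \frac{1}{8} \cdot 5\right) = 0 \left(\frac{3}{8} + \frac{5}{8}\right) = 0 \cdot 1 = 0$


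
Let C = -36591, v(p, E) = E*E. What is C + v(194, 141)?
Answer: -16710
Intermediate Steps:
v(p, E) = E²
C + v(194, 141) = -36591 + 141² = -36591 + 19881 = -16710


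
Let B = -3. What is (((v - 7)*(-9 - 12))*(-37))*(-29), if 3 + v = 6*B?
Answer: 630924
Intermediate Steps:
v = -21 (v = -3 + 6*(-3) = -3 - 18 = -21)
(((v - 7)*(-9 - 12))*(-37))*(-29) = (((-21 - 7)*(-9 - 12))*(-37))*(-29) = (-28*(-21)*(-37))*(-29) = (588*(-37))*(-29) = -21756*(-29) = 630924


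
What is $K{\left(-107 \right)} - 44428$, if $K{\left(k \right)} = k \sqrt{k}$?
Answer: $-44428 - 107 i \sqrt{107} \approx -44428.0 - 1106.8 i$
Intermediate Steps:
$K{\left(k \right)} = k^{\frac{3}{2}}$
$K{\left(-107 \right)} - 44428 = \left(-107\right)^{\frac{3}{2}} - 44428 = - 107 i \sqrt{107} - 44428 = -44428 - 107 i \sqrt{107}$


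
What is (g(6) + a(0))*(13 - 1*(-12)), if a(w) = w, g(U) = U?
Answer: 150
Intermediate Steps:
(g(6) + a(0))*(13 - 1*(-12)) = (6 + 0)*(13 - 1*(-12)) = 6*(13 + 12) = 6*25 = 150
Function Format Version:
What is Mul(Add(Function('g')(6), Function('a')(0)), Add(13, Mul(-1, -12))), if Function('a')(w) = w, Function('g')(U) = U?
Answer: 150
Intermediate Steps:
Mul(Add(Function('g')(6), Function('a')(0)), Add(13, Mul(-1, -12))) = Mul(Add(6, 0), Add(13, Mul(-1, -12))) = Mul(6, Add(13, 12)) = Mul(6, 25) = 150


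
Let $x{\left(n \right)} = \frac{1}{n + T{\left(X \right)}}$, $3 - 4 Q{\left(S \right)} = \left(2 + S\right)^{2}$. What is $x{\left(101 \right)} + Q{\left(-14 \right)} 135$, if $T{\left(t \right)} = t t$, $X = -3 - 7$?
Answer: $- \frac{3826031}{804} \approx -4758.7$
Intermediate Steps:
$X = -10$
$T{\left(t \right)} = t^{2}$
$Q{\left(S \right)} = \frac{3}{4} - \frac{\left(2 + S\right)^{2}}{4}$
$x{\left(n \right)} = \frac{1}{100 + n}$ ($x{\left(n \right)} = \frac{1}{n + \left(-10\right)^{2}} = \frac{1}{n + 100} = \frac{1}{100 + n}$)
$x{\left(101 \right)} + Q{\left(-14 \right)} 135 = \frac{1}{100 + 101} + \left(\frac{3}{4} - \frac{\left(2 - 14\right)^{2}}{4}\right) 135 = \frac{1}{201} + \left(\frac{3}{4} - \frac{\left(-12\right)^{2}}{4}\right) 135 = \frac{1}{201} + \left(\frac{3}{4} - 36\right) 135 = \frac{1}{201} - \frac{19035}{4} = - \frac{3826031}{804}$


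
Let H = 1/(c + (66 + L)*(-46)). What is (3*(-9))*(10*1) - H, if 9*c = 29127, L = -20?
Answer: -907473/3361 ≈ -270.00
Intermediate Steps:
c = 9709/3 (c = (⅑)*29127 = 9709/3 ≈ 3236.3)
H = 3/3361 (H = 1/(9709/3 + (66 - 20)*(-46)) = 1/(9709/3 + 46*(-46)) = 1/(9709/3 - 2116) = 1/(3361/3) = 3/3361 ≈ 0.00089259)
(3*(-9))*(10*1) - H = (3*(-9))*(10*1) - 1*3/3361 = -27*10 - 3/3361 = -270 - 3/3361 = -907473/3361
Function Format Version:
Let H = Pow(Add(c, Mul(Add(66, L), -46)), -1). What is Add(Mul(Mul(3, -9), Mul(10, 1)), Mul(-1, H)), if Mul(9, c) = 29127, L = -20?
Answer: Rational(-907473, 3361) ≈ -270.00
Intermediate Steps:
c = Rational(9709, 3) (c = Mul(Rational(1, 9), 29127) = Rational(9709, 3) ≈ 3236.3)
H = Rational(3, 3361) (H = Pow(Add(Rational(9709, 3), Mul(Add(66, -20), -46)), -1) = Pow(Add(Rational(9709, 3), Mul(46, -46)), -1) = Pow(Add(Rational(9709, 3), -2116), -1) = Pow(Rational(3361, 3), -1) = Rational(3, 3361) ≈ 0.00089259)
Add(Mul(Mul(3, -9), Mul(10, 1)), Mul(-1, H)) = Add(Mul(Mul(3, -9), Mul(10, 1)), Mul(-1, Rational(3, 3361))) = Add(Mul(-27, 10), Rational(-3, 3361)) = Add(-270, Rational(-3, 3361)) = Rational(-907473, 3361)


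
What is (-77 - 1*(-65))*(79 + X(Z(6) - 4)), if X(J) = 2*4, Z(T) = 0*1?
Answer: -1044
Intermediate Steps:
Z(T) = 0
X(J) = 8
(-77 - 1*(-65))*(79 + X(Z(6) - 4)) = (-77 - 1*(-65))*(79 + 8) = (-77 + 65)*87 = -12*87 = -1044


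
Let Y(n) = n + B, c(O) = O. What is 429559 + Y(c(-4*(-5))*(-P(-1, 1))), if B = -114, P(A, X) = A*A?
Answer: 429425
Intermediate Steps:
P(A, X) = A**2
Y(n) = -114 + n (Y(n) = n - 114 = -114 + n)
429559 + Y(c(-4*(-5))*(-P(-1, 1))) = 429559 + (-114 + (-4*(-5))*(-1*(-1)**2)) = 429559 + (-114 + 20*(-1*1)) = 429559 + (-114 + 20*(-1)) = 429559 + (-114 - 20) = 429559 - 134 = 429425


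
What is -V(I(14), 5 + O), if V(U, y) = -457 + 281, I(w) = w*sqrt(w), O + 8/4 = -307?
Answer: 176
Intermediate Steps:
O = -309 (O = -2 - 307 = -309)
I(w) = w**(3/2)
V(U, y) = -176
-V(I(14), 5 + O) = -1*(-176) = 176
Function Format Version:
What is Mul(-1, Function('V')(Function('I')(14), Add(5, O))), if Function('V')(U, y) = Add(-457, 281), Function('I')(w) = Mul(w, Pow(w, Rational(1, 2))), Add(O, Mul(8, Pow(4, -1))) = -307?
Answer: 176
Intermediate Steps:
O = -309 (O = Add(-2, -307) = -309)
Function('I')(w) = Pow(w, Rational(3, 2))
Function('V')(U, y) = -176
Mul(-1, Function('V')(Function('I')(14), Add(5, O))) = Mul(-1, -176) = 176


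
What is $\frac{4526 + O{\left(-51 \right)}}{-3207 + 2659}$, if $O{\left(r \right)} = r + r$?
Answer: $- \frac{1106}{137} \approx -8.073$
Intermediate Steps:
$O{\left(r \right)} = 2 r$
$\frac{4526 + O{\left(-51 \right)}}{-3207 + 2659} = \frac{4526 + 2 \left(-51\right)}{-3207 + 2659} = \frac{4526 - 102}{-548} = 4424 \left(- \frac{1}{548}\right) = - \frac{1106}{137}$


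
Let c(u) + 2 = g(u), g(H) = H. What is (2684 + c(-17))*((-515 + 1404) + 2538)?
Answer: 9132955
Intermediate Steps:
c(u) = -2 + u
(2684 + c(-17))*((-515 + 1404) + 2538) = (2684 + (-2 - 17))*((-515 + 1404) + 2538) = (2684 - 19)*(889 + 2538) = 2665*3427 = 9132955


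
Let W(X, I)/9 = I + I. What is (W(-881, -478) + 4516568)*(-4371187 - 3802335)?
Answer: -36845942929208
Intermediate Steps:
W(X, I) = 18*I (W(X, I) = 9*(I + I) = 9*(2*I) = 18*I)
(W(-881, -478) + 4516568)*(-4371187 - 3802335) = (18*(-478) + 4516568)*(-4371187 - 3802335) = (-8604 + 4516568)*(-8173522) = 4507964*(-8173522) = -36845942929208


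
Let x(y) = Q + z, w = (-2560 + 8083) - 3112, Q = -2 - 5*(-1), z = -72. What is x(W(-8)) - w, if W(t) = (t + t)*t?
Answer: -2480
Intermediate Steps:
W(t) = 2*t**2 (W(t) = (2*t)*t = 2*t**2)
Q = 3 (Q = -2 + 5 = 3)
w = 2411 (w = 5523 - 3112 = 2411)
x(y) = -69 (x(y) = 3 - 72 = -69)
x(W(-8)) - w = -69 - 1*2411 = -69 - 2411 = -2480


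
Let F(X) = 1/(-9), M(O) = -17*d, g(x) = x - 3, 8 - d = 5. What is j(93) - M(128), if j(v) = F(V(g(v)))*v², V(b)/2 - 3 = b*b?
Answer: -910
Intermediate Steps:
d = 3 (d = 8 - 1*5 = 8 - 5 = 3)
g(x) = -3 + x
M(O) = -51 (M(O) = -17*3 = -51)
V(b) = 6 + 2*b² (V(b) = 6 + 2*(b*b) = 6 + 2*b²)
F(X) = -⅑
j(v) = -v²/9
j(93) - M(128) = -⅑*93² - 1*(-51) = -⅑*8649 + 51 = -961 + 51 = -910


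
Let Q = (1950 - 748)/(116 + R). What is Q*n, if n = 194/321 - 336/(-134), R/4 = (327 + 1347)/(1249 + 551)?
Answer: 2011126300/64370451 ≈ 31.243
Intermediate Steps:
R = 93/25 (R = 4*((327 + 1347)/(1249 + 551)) = 4*(1674/1800) = 4*(1674*(1/1800)) = 4*(93/100) = 93/25 ≈ 3.7200)
n = 66926/21507 (n = 194*(1/321) - 336*(-1/134) = 194/321 + 168/67 = 66926/21507 ≈ 3.1118)
Q = 30050/2993 (Q = (1950 - 748)/(116 + 93/25) = 1202/(2993/25) = 1202*(25/2993) = 30050/2993 ≈ 10.040)
Q*n = (30050/2993)*(66926/21507) = 2011126300/64370451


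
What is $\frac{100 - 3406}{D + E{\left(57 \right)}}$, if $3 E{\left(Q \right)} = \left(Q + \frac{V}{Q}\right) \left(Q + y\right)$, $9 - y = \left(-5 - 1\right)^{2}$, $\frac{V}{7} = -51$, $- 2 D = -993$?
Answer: $- \frac{125628}{38147} \approx -3.2933$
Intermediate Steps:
$D = \frac{993}{2}$ ($D = \left(- \frac{1}{2}\right) \left(-993\right) = \frac{993}{2} \approx 496.5$)
$V = -357$ ($V = 7 \left(-51\right) = -357$)
$y = -27$ ($y = 9 - \left(-5 - 1\right)^{2} = 9 - \left(-6\right)^{2} = 9 - 36 = -27$)
$E{\left(Q \right)} = \frac{\left(-27 + Q\right) \left(Q - \frac{357}{Q}\right)}{3}$ ($E{\left(Q \right)} = \frac{\left(Q - \frac{357}{Q}\right) \left(Q - 27\right)}{3} = \frac{\left(Q - \frac{357}{Q}\right) \left(-27 + Q\right)}{3} = \frac{\left(-27 + Q\right) \left(Q - \frac{357}{Q}\right)}{3}$)
$\frac{100 - 3406}{D + E{\left(57 \right)}} = \frac{100 - 3406}{\frac{993}{2} + \left(-119 - 513 + \frac{3213}{57} + \frac{57^{2}}{3}\right)} = - \frac{3306}{\frac{993}{2} + \left(-119 - 513 + 3213 \cdot \frac{1}{57} + \frac{1}{3} \cdot 3249\right)} = - \frac{3306}{\frac{993}{2} + \left(-119 - 513 + \frac{1071}{19} + 1083\right)} = - \frac{3306}{\frac{993}{2} + \frac{9640}{19}} = - \frac{3306}{\frac{38147}{38}} = \left(-3306\right) \frac{38}{38147} = - \frac{125628}{38147}$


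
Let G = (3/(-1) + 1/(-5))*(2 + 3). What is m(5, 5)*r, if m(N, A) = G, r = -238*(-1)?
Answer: -3808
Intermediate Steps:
r = 238
G = -16 (G = (3*(-1) + 1*(-⅕))*5 = (-3 - ⅕)*5 = -16/5*5 = -16)
m(N, A) = -16
m(5, 5)*r = -16*238 = -3808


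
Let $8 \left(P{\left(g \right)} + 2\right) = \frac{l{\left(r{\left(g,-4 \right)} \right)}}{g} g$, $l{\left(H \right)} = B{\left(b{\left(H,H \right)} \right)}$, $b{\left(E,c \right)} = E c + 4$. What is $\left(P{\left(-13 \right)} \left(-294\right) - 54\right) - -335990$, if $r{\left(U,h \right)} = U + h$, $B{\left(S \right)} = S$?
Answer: $\frac{1303025}{4} \approx 3.2576 \cdot 10^{5}$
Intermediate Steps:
$b{\left(E,c \right)} = 4 + E c$
$l{\left(H \right)} = 4 + H^{2}$ ($l{\left(H \right)} = 4 + H H = 4 + H^{2}$)
$P{\left(g \right)} = - \frac{3}{2} + \frac{\left(-4 + g\right)^{2}}{8}$ ($P{\left(g \right)} = -2 + \frac{\frac{4 + \left(g - 4\right)^{2}}{g} g}{8} = -2 + \frac{\frac{4 + \left(-4 + g\right)^{2}}{g} g}{8} = -2 + \frac{4 + \left(-4 + g\right)^{2}}{8} = -2 + \left(\frac{1}{2} + \frac{\left(-4 + g\right)^{2}}{8}\right) = - \frac{3}{2} + \frac{\left(-4 + g\right)^{2}}{8}$)
$\left(P{\left(-13 \right)} \left(-294\right) - 54\right) - -335990 = \left(\left(- \frac{3}{2} + \frac{\left(-4 - 13\right)^{2}}{8}\right) \left(-294\right) - 54\right) - -335990 = \left(\left(- \frac{3}{2} + \frac{\left(-17\right)^{2}}{8}\right) \left(-294\right) - 54\right) + 335990 = \left(\left(- \frac{3}{2} + \frac{1}{8} \cdot 289\right) \left(-294\right) - 54\right) + 335990 = \left(\left(- \frac{3}{2} + \frac{289}{8}\right) \left(-294\right) - 54\right) + 335990 = \left(\frac{277}{8} \left(-294\right) - 54\right) + 335990 = \left(- \frac{40719}{4} - 54\right) + 335990 = - \frac{40935}{4} + 335990 = \frac{1303025}{4}$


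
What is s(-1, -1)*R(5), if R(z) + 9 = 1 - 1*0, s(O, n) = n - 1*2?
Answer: 24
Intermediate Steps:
s(O, n) = -2 + n (s(O, n) = n - 2 = -2 + n)
R(z) = -8 (R(z) = -9 + (1 - 1*0) = -9 + (1 + 0) = -9 + 1 = -8)
s(-1, -1)*R(5) = (-2 - 1)*(-8) = -3*(-8) = 24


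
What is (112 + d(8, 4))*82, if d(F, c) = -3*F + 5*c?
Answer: 8856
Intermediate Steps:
(112 + d(8, 4))*82 = (112 + (-3*8 + 5*4))*82 = (112 + (-24 + 20))*82 = (112 - 4)*82 = 108*82 = 8856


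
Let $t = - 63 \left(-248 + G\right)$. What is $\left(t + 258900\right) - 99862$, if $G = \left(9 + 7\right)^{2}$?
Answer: $158534$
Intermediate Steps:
$G = 256$ ($G = 16^{2} = 256$)
$t = -504$ ($t = - 63 \left(-248 + 256\right) = \left(-63\right) 8 = -504$)
$\left(t + 258900\right) - 99862 = \left(-504 + 258900\right) - 99862 = 258396 - 99862 = 158534$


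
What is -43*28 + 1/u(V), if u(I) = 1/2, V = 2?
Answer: -1202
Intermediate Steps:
u(I) = ½
-43*28 + 1/u(V) = -43*28 + 1/(½) = -1204 + 2 = -1202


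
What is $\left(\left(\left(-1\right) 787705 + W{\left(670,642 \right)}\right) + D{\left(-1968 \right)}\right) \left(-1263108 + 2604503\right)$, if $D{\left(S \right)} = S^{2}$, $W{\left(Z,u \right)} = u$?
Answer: $4139492655595$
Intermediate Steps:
$\left(\left(\left(-1\right) 787705 + W{\left(670,642 \right)}\right) + D{\left(-1968 \right)}\right) \left(-1263108 + 2604503\right) = \left(\left(\left(-1\right) 787705 + 642\right) + \left(-1968\right)^{2}\right) \left(-1263108 + 2604503\right) = \left(\left(-787705 + 642\right) + 3873024\right) 1341395 = \left(-787063 + 3873024\right) 1341395 = 3085961 \cdot 1341395 = 4139492655595$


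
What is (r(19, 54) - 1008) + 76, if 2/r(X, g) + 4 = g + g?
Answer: -48463/52 ≈ -931.98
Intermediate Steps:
r(X, g) = 2/(-4 + 2*g) (r(X, g) = 2/(-4 + (g + g)) = 2/(-4 + 2*g))
(r(19, 54) - 1008) + 76 = (1/(-2 + 54) - 1008) + 76 = (1/52 - 1008) + 76 = -52415/52 + 76 = -48463/52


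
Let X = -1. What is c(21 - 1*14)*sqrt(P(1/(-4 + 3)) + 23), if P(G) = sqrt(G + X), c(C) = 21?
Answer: 21*sqrt(23 + I*sqrt(2)) ≈ 100.76 + 3.0948*I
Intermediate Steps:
P(G) = sqrt(-1 + G) (P(G) = sqrt(G - 1) = sqrt(-1 + G))
c(21 - 1*14)*sqrt(P(1/(-4 + 3)) + 23) = 21*sqrt(sqrt(-1 + 1/(-4 + 3)) + 23) = 21*sqrt(sqrt(-1 + 1/(-1)) + 23) = 21*sqrt(sqrt(-1 - 1) + 23) = 21*sqrt(sqrt(-2) + 23) = 21*sqrt(I*sqrt(2) + 23) = 21*sqrt(23 + I*sqrt(2))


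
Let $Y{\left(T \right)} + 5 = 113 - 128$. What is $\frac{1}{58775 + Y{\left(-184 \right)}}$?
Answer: $\frac{1}{58755} \approx 1.702 \cdot 10^{-5}$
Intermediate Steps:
$Y{\left(T \right)} = -20$ ($Y{\left(T \right)} = -5 + \left(113 - 128\right) = -5 - 15 = -20$)
$\frac{1}{58775 + Y{\left(-184 \right)}} = \frac{1}{58775 - 20} = \frac{1}{58755}$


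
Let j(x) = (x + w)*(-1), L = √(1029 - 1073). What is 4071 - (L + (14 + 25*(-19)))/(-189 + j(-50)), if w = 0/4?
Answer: 565408/139 + 2*I*√11/139 ≈ 4067.7 + 0.047721*I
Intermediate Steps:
L = 2*I*√11 (L = √(-44) = 2*I*√11 ≈ 6.6332*I)
w = 0 (w = 0*(¼) = 0)
j(x) = -x (j(x) = (x + 0)*(-1) = x*(-1) = -x)
4071 - (L + (14 + 25*(-19)))/(-189 + j(-50)) = 4071 - (2*I*√11 + (14 + 25*(-19)))/(-189 - 1*(-50)) = 4071 - (2*I*√11 + (14 - 475))/(-189 + 50) = 4071 - (2*I*√11 - 461)/(-139) = 4071 - (-461 + 2*I*√11)*(-1)/139 = 4071 - (461/139 - 2*I*√11/139) = 4071 + (-461/139 + 2*I*√11/139) = 565408/139 + 2*I*√11/139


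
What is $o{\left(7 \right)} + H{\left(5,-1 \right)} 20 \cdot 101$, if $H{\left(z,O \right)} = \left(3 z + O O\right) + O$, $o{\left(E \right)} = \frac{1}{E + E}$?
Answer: $\frac{424201}{14} \approx 30300.0$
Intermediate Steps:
$o{\left(E \right)} = \frac{1}{2 E}$
$H{\left(z,O \right)} = O + O^{2} + 3 z$ ($H{\left(z,O \right)} = \left(3 z + O^{2}\right) + O = \left(O^{2} + 3 z\right) + O = O + O^{2} + 3 z$)
$o{\left(7 \right)} + H{\left(5,-1 \right)} 20 \cdot 101 = \frac{1}{2 \cdot 7} + \left(-1 + \left(-1\right)^{2} + 3 \cdot 5\right) 20 \cdot 101 = \frac{1}{2} \cdot \frac{1}{7} + \left(-1 + 1 + 15\right) 20 \cdot 101 = \frac{1}{14} + 15 \cdot 20 \cdot 101 = \frac{1}{14} + 300 \cdot 101 = \frac{1}{14} + 30300 = \frac{424201}{14}$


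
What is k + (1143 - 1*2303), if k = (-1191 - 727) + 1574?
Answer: -1504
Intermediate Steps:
k = -344 (k = -1918 + 1574 = -344)
k + (1143 - 1*2303) = -344 + (1143 - 1*2303) = -344 + (1143 - 2303) = -344 - 1160 = -1504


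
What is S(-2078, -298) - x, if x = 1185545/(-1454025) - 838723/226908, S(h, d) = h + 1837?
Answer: -5201638211851/21995326980 ≈ -236.49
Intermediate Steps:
S(h, d) = 1837 + h
x = -99235590329/21995326980 (x = 1185545*(-1/1454025) - 838723*1/226908 = -237109/290805 - 838723/226908 = -99235590329/21995326980 ≈ -4.5117)
S(-2078, -298) - x = (1837 - 2078) - 1*(-99235590329/21995326980) = -241 + 99235590329/21995326980 = -5201638211851/21995326980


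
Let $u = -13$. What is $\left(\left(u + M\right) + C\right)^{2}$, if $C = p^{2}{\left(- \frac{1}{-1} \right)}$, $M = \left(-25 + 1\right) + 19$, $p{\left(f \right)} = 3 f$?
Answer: $81$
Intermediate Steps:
$M = -5$ ($M = -24 + 19 = -5$)
$C = 9$ ($C = \left(3 \left(- \frac{1}{-1}\right)\right)^{2} = \left(3 \left(\left(-1\right) \left(-1\right)\right)\right)^{2} = \left(3 \cdot 1\right)^{2} = 3^{2} = 9$)
$\left(\left(u + M\right) + C\right)^{2} = \left(\left(-13 - 5\right) + 9\right)^{2} = \left(-18 + 9\right)^{2} = \left(-9\right)^{2} = 81$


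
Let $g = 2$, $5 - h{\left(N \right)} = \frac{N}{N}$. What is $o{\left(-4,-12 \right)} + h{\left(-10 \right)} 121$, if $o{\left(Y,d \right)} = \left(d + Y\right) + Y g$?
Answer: $460$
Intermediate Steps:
$h{\left(N \right)} = 4$ ($h{\left(N \right)} = 5 - \frac{N}{N} = 5 - 1 = 4$)
$o{\left(Y,d \right)} = d + 3 Y$ ($o{\left(Y,d \right)} = \left(d + Y\right) + Y 2 = \left(Y + d\right) + 2 Y = d + 3 Y$)
$o{\left(-4,-12 \right)} + h{\left(-10 \right)} 121 = \left(-12 + 3 \left(-4\right)\right) + 4 \cdot 121 = \left(-12 - 12\right) + 484 = -24 + 484 = 460$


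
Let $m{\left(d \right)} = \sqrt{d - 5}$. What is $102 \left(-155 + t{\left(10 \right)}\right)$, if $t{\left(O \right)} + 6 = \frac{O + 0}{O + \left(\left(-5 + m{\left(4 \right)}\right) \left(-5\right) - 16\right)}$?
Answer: $- \frac{3159756}{193} + \frac{2550 i}{193} \approx -16372.0 + 13.212 i$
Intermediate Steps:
$m{\left(d \right)} = \sqrt{-5 + d}$
$t{\left(O \right)} = -6 + \frac{O}{9 + O - 5 i}$ ($t{\left(O \right)} = -6 + \frac{O + 0}{O + \left(\left(-5 + \sqrt{-5 + 4}\right) \left(-5\right) - 16\right)} = -6 + \frac{O}{O - \left(16 - \left(-5 + \sqrt{-1}\right) \left(-5\right)\right)} = -6 + \frac{O}{O - \left(16 - \left(-5 + i\right) \left(-5\right)\right)} = -6 + \frac{O}{O - \left(-9 + 5 i\right)} = -6 + \frac{O}{O + \left(9 - 5 i\right)} = -6 + \frac{O}{9 + O - 5 i}$)
$102 \left(-155 + t{\left(10 \right)}\right) = 102 \left(-155 + \frac{-54 - 50 + 30 i}{9 + 10 - 5 i}\right) = 102 \left(-155 + \frac{-54 - 50 + 30 i}{19 - 5 i}\right) = 102 \left(-155 + \frac{19 + 5 i}{386} \left(-104 + 30 i\right)\right) = 102 \left(-155 + \frac{\left(-104 + 30 i\right) \left(19 + 5 i\right)}{386}\right) = -15810 + \frac{51 \left(-104 + 30 i\right) \left(19 + 5 i\right)}{193}$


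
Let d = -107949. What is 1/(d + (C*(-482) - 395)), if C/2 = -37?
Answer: -1/72676 ≈ -1.3760e-5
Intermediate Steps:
C = -74 (C = 2*(-37) = -74)
1/(d + (C*(-482) - 395)) = 1/(-107949 + (-74*(-482) - 395)) = 1/(-107949 + (35668 - 395)) = 1/(-107949 + 35273) = 1/(-72676) = -1/72676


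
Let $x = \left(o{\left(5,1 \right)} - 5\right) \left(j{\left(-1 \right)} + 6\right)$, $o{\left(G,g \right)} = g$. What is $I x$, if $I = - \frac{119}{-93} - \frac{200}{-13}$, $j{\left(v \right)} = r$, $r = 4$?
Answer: $- \frac{805880}{1209} \approx -666.57$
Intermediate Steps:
$j{\left(v \right)} = 4$
$I = \frac{20147}{1209}$ ($I = \left(-119\right) \left(- \frac{1}{93}\right) - - \frac{200}{13} = \frac{119}{93} + \frac{200}{13} = \frac{20147}{1209} \approx 16.664$)
$x = -40$ ($x = \left(1 - 5\right) \left(4 + 6\right) = \left(-4\right) 10 = -40$)
$I x = \frac{20147}{1209} \left(-40\right) = - \frac{805880}{1209}$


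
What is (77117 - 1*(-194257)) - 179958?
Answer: 91416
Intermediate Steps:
(77117 - 1*(-194257)) - 179958 = (77117 + 194257) - 179958 = 271374 - 179958 = 91416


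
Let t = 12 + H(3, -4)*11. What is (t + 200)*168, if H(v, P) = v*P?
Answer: 13440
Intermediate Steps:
H(v, P) = P*v
t = -120 (t = 12 - 4*3*11 = 12 - 12*11 = 12 - 132 = -120)
(t + 200)*168 = (-120 + 200)*168 = 80*168 = 13440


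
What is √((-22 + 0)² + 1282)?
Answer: √1766 ≈ 42.024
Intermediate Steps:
√((-22 + 0)² + 1282) = √((-22)² + 1282) = √(484 + 1282) = √1766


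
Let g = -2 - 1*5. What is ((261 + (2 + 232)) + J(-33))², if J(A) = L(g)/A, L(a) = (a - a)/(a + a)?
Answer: 245025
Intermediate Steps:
g = -7 (g = -2 - 5 = -7)
L(a) = 0 (L(a) = 0/((2*a)) = 0*(1/(2*a)) = 0)
J(A) = 0 (J(A) = 0/A = 0)
((261 + (2 + 232)) + J(-33))² = ((261 + (2 + 232)) + 0)² = ((261 + 234) + 0)² = (495 + 0)² = 495² = 245025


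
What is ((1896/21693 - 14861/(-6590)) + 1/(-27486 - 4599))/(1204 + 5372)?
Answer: 716286625049/2010840482659680 ≈ 0.00035621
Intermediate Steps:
((1896/21693 - 14861/(-6590)) + 1/(-27486 - 4599))/(1204 + 5372) = ((1896*(1/21693) - 14861*(-1/6590)) + 1/(-32085))/6576 = ((632/7231 + 14861/6590) - 1/32085)*(1/6576) = (111624771/47652290 - 1/32085)*(1/6576) = (716286625049/305784744930)*(1/6576) = 716286625049/2010840482659680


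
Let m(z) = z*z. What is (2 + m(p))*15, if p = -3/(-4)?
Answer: 615/16 ≈ 38.438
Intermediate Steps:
p = ¾ (p = -3*(-¼) = ¾ ≈ 0.75000)
m(z) = z²
(2 + m(p))*15 = (2 + (¾)²)*15 = (2 + 9/16)*15 = (41/16)*15 = 615/16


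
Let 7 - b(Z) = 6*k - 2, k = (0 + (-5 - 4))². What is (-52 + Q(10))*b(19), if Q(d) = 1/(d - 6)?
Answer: 98739/4 ≈ 24685.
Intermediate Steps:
k = 81 (k = (0 - 9)² = (-9)² = 81)
b(Z) = -477 (b(Z) = 7 - (6*81 - 2) = 7 - (486 - 2) = 7 - 1*484 = 7 - 484 = -477)
Q(d) = 1/(-6 + d)
(-52 + Q(10))*b(19) = (-52 + 1/(-6 + 10))*(-477) = (-52 + 1/4)*(-477) = (-52 + ¼)*(-477) = -207/4*(-477) = 98739/4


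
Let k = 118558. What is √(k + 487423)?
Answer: √605981 ≈ 778.45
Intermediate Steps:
√(k + 487423) = √(118558 + 487423) = √605981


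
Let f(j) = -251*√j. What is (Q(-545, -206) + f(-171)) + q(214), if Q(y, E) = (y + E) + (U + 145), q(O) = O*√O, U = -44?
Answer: -650 + 214*√214 - 753*I*√19 ≈ 2480.6 - 3282.3*I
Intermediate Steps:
q(O) = O^(3/2)
Q(y, E) = 101 + E + y (Q(y, E) = (y + E) + (-44 + 145) = (E + y) + 101 = 101 + E + y)
(Q(-545, -206) + f(-171)) + q(214) = ((101 - 206 - 545) - 753*I*√19) + 214^(3/2) = (-650 - 753*I*√19) + 214*√214 = -650 + 214*√214 - 753*I*√19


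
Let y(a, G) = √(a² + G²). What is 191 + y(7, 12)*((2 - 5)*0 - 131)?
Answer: 191 - 131*√193 ≈ -1628.9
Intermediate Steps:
y(a, G) = √(G² + a²)
191 + y(7, 12)*((2 - 5)*0 - 131) = 191 + √(12² + 7²)*((2 - 5)*0 - 131) = 191 + √(144 + 49)*(-3*0 - 131) = 191 + √193*(0 - 131) = 191 + √193*(-131) = 191 - 131*√193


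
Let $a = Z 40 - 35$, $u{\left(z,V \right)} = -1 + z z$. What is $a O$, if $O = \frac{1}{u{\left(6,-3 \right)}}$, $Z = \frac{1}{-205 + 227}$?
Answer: $- \frac{73}{77} \approx -0.94805$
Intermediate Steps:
$u{\left(z,V \right)} = -1 + z^{2}$
$Z = \frac{1}{22} \approx 0.045455$
$a = - \frac{365}{11}$ ($a = \frac{1}{22} \cdot 40 - 35 = \frac{20}{11} - 35 = - \frac{365}{11} \approx -33.182$)
$O = \frac{1}{35}$ ($O = \frac{1}{-1 + 6^{2}} = \frac{1}{-1 + 36} = \frac{1}{35} \approx 0.028571$)
$a O = \left(- \frac{365}{11}\right) \frac{1}{35} = - \frac{73}{77}$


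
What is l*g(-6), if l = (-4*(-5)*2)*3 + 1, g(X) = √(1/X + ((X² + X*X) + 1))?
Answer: 121*√2622/6 ≈ 1032.6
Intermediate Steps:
g(X) = √(1 + 1/X + 2*X²) (g(X) = √(1/X + ((X² + X²) + 1)) = √(1/X + (2*X² + 1)) = √(1/X + (1 + 2*X²)) = √(1 + 1/X + 2*X²))
l = 121 (l = (20*2)*3 + 1 = 40*3 + 1 = 120 + 1 = 121)
l*g(-6) = 121*√((1 - 6 + 2*(-6)³)/(-6)) = 121*√(-(1 - 6 + 2*(-216))/6) = 121*√(-(1 - 6 - 432)/6) = 121*√(-⅙*(-437)) = 121*√(437/6) = 121*(√2622/6) = 121*√2622/6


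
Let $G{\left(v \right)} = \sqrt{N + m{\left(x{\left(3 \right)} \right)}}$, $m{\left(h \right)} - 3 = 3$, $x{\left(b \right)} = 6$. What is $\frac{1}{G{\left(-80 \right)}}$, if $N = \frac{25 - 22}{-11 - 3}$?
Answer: $\frac{\sqrt{14}}{9} \approx 0.41574$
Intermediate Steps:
$m{\left(h \right)} = 6$ ($m{\left(h \right)} = 3 + 3 = 6$)
$N = - \frac{3}{14}$ ($N = \frac{3}{-11 + \left(-3 + 0\right)} = \frac{3}{-11 - 3} = \frac{3}{-14} = 3 \left(- \frac{1}{14}\right) = - \frac{3}{14} \approx -0.21429$)
$G{\left(v \right)} = \frac{9 \sqrt{14}}{14}$ ($G{\left(v \right)} = \sqrt{- \frac{3}{14} + 6} = \sqrt{\frac{81}{14}} = \frac{9 \sqrt{14}}{14}$)
$\frac{1}{G{\left(-80 \right)}} = \frac{1}{\frac{9}{14} \sqrt{14}} = \frac{\sqrt{14}}{9}$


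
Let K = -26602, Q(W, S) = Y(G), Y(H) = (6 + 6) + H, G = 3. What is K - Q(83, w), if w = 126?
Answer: -26617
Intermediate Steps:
Y(H) = 12 + H
Q(W, S) = 15 (Q(W, S) = 12 + 3 = 15)
K - Q(83, w) = -26602 - 1*15 = -26602 - 15 = -26617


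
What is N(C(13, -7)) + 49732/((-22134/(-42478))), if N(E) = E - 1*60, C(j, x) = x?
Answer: 1055516459/11067 ≈ 95375.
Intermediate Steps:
N(E) = -60 + E (N(E) = E - 60 = -60 + E)
N(C(13, -7)) + 49732/((-22134/(-42478))) = (-60 - 7) + 49732/((-22134/(-42478))) = -67 + 49732/((-22134*(-1/42478))) = -67 + 49732/(11067/21239) = -67 + 49732*(21239/11067) = -67 + 1056257948/11067 = 1055516459/11067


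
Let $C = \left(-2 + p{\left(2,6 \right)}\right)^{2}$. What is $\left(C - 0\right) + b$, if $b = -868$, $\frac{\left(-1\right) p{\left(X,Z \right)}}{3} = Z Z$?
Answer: $11232$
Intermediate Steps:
$p{\left(X,Z \right)} = - 3 Z^{2}$ ($p{\left(X,Z \right)} = - 3 Z Z = - 3 Z^{2}$)
$C = 12100$ ($C = \left(-2 - 3 \cdot 6^{2}\right)^{2} = \left(-2 - 108\right)^{2} = \left(-110\right)^{2} = 12100$)
$\left(C - 0\right) + b = \left(12100 - 0\right) - 868 = \left(12100 + 0\right) - 868 = 12100 - 868 = 11232$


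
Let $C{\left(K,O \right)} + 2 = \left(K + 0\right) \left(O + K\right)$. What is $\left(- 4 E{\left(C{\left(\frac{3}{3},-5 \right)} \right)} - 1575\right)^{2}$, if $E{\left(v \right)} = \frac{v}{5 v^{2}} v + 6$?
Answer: $\frac{63984001}{25} \approx 2.5594 \cdot 10^{6}$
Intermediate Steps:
$C{\left(K,O \right)} = -2 + K \left(K + O\right)$ ($C{\left(K,O \right)} = -2 + \left(K + 0\right) \left(O + K\right) = -2 + K \left(K + O\right)$)
$E{\left(v \right)} = \frac{31}{5}$ ($E{\left(v \right)} = v \frac{1}{5 v^{2}} v + 6 = \frac{1}{5 v} v + 6 = \frac{1}{5} + 6 = \frac{31}{5}$)
$\left(- 4 E{\left(C{\left(\frac{3}{3},-5 \right)} \right)} - 1575\right)^{2} = \left(\left(-4\right) \frac{31}{5} - 1575\right)^{2} = \left(- \frac{124}{5} - 1575\right)^{2} = \left(- \frac{7999}{5}\right)^{2} = \frac{63984001}{25}$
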